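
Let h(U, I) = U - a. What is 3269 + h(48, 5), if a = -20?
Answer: 3337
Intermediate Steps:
h(U, I) = 20 + U (h(U, I) = U - 1*(-20) = U + 20 = 20 + U)
3269 + h(48, 5) = 3269 + (20 + 48) = 3269 + 68 = 3337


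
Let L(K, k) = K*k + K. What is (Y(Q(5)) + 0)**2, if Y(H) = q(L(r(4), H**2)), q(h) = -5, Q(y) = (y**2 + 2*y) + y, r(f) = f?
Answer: 25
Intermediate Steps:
Q(y) = y**2 + 3*y
L(K, k) = K + K*k
Y(H) = -5
(Y(Q(5)) + 0)**2 = (-5 + 0)**2 = (-5)**2 = 25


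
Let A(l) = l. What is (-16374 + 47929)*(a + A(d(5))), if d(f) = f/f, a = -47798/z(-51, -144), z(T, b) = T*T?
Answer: -1426191335/2601 ≈ -5.4832e+5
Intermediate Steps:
z(T, b) = T**2
a = -47798/2601 (a = -47798/((-51)**2) = -47798/2601 ≈ -18.377)
d(f) = 1
(-16374 + 47929)*(a + A(d(5))) = (-16374 + 47929)*(-47798/2601 + 1) = 31555*(-45197/2601) = -1426191335/2601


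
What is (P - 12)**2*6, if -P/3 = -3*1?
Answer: 54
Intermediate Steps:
P = 9 (P = -(-9) = -3*(-3) = 9)
(P - 12)**2*6 = (9 - 12)**2*6 = (-3)**2*6 = 9*6 = 54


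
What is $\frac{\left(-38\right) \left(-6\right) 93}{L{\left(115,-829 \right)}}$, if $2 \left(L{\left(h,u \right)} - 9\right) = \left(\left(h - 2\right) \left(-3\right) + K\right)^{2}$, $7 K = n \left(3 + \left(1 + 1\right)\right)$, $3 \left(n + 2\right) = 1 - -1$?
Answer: $\frac{18701928}{50973259} \approx 0.3669$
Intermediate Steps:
$n = - \frac{4}{3}$ ($n = -2 + \frac{1 - -1}{3} = -2 + \frac{1 + 1}{3} = -2 + \frac{1}{3} \cdot 2 = -2 + \frac{2}{3} = - \frac{4}{3} \approx -1.3333$)
$K = - \frac{20}{21}$ ($K = \frac{\left(- \frac{4}{3}\right) \left(3 + \left(1 + 1\right)\right)}{7} = \frac{\left(- \frac{4}{3}\right) \left(3 + 2\right)}{7} = \frac{\left(- \frac{4}{3}\right) 5}{7} = \frac{1}{7} \left(- \frac{20}{3}\right) = - \frac{20}{21} \approx -0.95238$)
$L{\left(h,u \right)} = 9 + \frac{\left(\frac{106}{21} - 3 h\right)^{2}}{2}$ ($L{\left(h,u \right)} = 9 + \frac{\left(\left(h - 2\right) \left(-3\right) - \frac{20}{21}\right)^{2}}{2} = 9 + \frac{\left(\left(-2 + h\right) \left(-3\right) - \frac{20}{21}\right)^{2}}{2} = 9 + \frac{\left(\left(6 - 3 h\right) - \frac{20}{21}\right)^{2}}{2} = 9 + \frac{\left(\frac{106}{21} - 3 h\right)^{2}}{2}$)
$\frac{\left(-38\right) \left(-6\right) 93}{L{\left(115,-829 \right)}} = \frac{\left(-38\right) \left(-6\right) 93}{9 + \frac{\left(-106 + 63 \cdot 115\right)^{2}}{882}} = \frac{228 \cdot 93}{9 + \frac{\left(-106 + 7245\right)^{2}}{882}} = \frac{21204}{9 + \frac{7139^{2}}{882}} = \frac{21204}{9 + \frac{1}{882} \cdot 50965321} = \frac{21204}{9 + \frac{50965321}{882}} = \frac{21204}{\frac{50973259}{882}} = 21204 \cdot \frac{882}{50973259} = \frac{18701928}{50973259}$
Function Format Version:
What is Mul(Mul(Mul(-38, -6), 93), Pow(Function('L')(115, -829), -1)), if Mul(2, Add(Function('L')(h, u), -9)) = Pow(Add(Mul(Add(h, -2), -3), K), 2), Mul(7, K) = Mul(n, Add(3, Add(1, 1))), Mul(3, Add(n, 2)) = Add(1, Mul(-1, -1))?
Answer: Rational(18701928, 50973259) ≈ 0.36690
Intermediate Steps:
n = Rational(-4, 3) (n = Add(-2, Mul(Rational(1, 3), Add(1, Mul(-1, -1)))) = Add(-2, Mul(Rational(1, 3), Add(1, 1))) = Add(-2, Mul(Rational(1, 3), 2)) = Add(-2, Rational(2, 3)) = Rational(-4, 3) ≈ -1.3333)
K = Rational(-20, 21) (K = Mul(Rational(1, 7), Mul(Rational(-4, 3), Add(3, Add(1, 1)))) = Mul(Rational(1, 7), Mul(Rational(-4, 3), Add(3, 2))) = Mul(Rational(1, 7), Mul(Rational(-4, 3), 5)) = Mul(Rational(1, 7), Rational(-20, 3)) = Rational(-20, 21) ≈ -0.95238)
Function('L')(h, u) = Add(9, Mul(Rational(1, 2), Pow(Add(Rational(106, 21), Mul(-3, h)), 2))) (Function('L')(h, u) = Add(9, Mul(Rational(1, 2), Pow(Add(Mul(Add(h, -2), -3), Rational(-20, 21)), 2))) = Add(9, Mul(Rational(1, 2), Pow(Add(Mul(Add(-2, h), -3), Rational(-20, 21)), 2))) = Add(9, Mul(Rational(1, 2), Pow(Add(Add(6, Mul(-3, h)), Rational(-20, 21)), 2))) = Add(9, Mul(Rational(1, 2), Pow(Add(Rational(106, 21), Mul(-3, h)), 2))))
Mul(Mul(Mul(-38, -6), 93), Pow(Function('L')(115, -829), -1)) = Mul(Mul(Mul(-38, -6), 93), Pow(Add(9, Mul(Rational(1, 882), Pow(Add(-106, Mul(63, 115)), 2))), -1)) = Mul(Mul(228, 93), Pow(Add(9, Mul(Rational(1, 882), Pow(Add(-106, 7245), 2))), -1)) = Mul(21204, Pow(Add(9, Mul(Rational(1, 882), Pow(7139, 2))), -1)) = Mul(21204, Pow(Add(9, Mul(Rational(1, 882), 50965321)), -1)) = Mul(21204, Pow(Add(9, Rational(50965321, 882)), -1)) = Mul(21204, Pow(Rational(50973259, 882), -1)) = Mul(21204, Rational(882, 50973259)) = Rational(18701928, 50973259)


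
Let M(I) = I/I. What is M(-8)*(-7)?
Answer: -7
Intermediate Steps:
M(I) = 1
M(-8)*(-7) = 1*(-7) = -7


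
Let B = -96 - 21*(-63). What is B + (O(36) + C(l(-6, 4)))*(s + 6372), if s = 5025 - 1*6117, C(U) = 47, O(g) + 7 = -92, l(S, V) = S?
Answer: -273333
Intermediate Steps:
O(g) = -99 (O(g) = -7 - 92 = -99)
s = -1092 (s = 5025 - 6117 = -1092)
B = 1227 (B = -96 + 1323 = 1227)
B + (O(36) + C(l(-6, 4)))*(s + 6372) = 1227 + (-99 + 47)*(-1092 + 6372) = 1227 - 52*5280 = 1227 - 274560 = -273333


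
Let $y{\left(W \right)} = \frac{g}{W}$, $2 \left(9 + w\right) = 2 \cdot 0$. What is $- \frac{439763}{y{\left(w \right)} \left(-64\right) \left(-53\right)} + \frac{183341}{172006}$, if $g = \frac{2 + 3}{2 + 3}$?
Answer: $\frac{340699381937}{291722176} \approx 1167.9$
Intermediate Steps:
$w = -9$ ($w = -9 + \frac{2 \cdot 0}{2} = -9 + \frac{1}{2} \cdot 0 = -9 + 0 = -9$)
$g = 1$ ($g = \frac{5}{5} = 5 \cdot \frac{1}{5} = 1$)
$y{\left(W \right)} = \frac{1}{W}$ ($y{\left(W \right)} = \frac{1}{W} 1 = \frac{1}{W}$)
$- \frac{439763}{y{\left(w \right)} \left(-64\right) \left(-53\right)} + \frac{183341}{172006} = - \frac{439763}{\frac{1}{-9} \left(-64\right) \left(-53\right)} + \frac{183341}{172006} = - \frac{439763}{\left(- \frac{1}{9}\right) \left(-64\right) \left(-53\right)} + 183341 \cdot \frac{1}{172006} = - \frac{439763}{\frac{64}{9} \left(-53\right)} + \frac{183341}{172006} = - \frac{439763}{- \frac{3392}{9}} + \frac{183341}{172006} = \left(-439763\right) \left(- \frac{9}{3392}\right) + \frac{183341}{172006} = \frac{3957867}{3392} + \frac{183341}{172006} = \frac{340699381937}{291722176}$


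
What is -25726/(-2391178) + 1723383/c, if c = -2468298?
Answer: -676236013471/983689979174 ≈ -0.68745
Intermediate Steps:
-25726/(-2391178) + 1723383/c = -25726/(-2391178) + 1723383/(-2468298) = -25726*(-1/2391178) + 1723383*(-1/2468298) = 12863/1195589 - 574461/822766 = -676236013471/983689979174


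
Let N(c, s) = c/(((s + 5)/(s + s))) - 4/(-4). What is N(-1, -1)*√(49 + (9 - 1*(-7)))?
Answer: 3*√65/2 ≈ 12.093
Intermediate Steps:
N(c, s) = 1 + 2*c*s/(5 + s) (N(c, s) = c/(((5 + s)/((2*s)))) - 4*(-¼) = c/(((5 + s)*(1/(2*s)))) + 1 = c/(((5 + s)/(2*s))) + 1 = c*(2*s/(5 + s)) + 1 = 2*c*s/(5 + s) + 1 = 1 + 2*c*s/(5 + s))
N(-1, -1)*√(49 + (9 - 1*(-7))) = ((5 - 1 + 2*(-1)*(-1))/(5 - 1))*√(49 + (9 - 1*(-7))) = ((5 - 1 + 2)/4)*√(49 + (9 + 7)) = ((¼)*6)*√(49 + 16) = 3*√65/2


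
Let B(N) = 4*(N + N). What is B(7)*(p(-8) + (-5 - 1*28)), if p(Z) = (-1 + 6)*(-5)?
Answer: -3248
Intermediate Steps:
p(Z) = -25 (p(Z) = 5*(-5) = -25)
B(N) = 8*N (B(N) = 4*(2*N) = 8*N)
B(7)*(p(-8) + (-5 - 1*28)) = (8*7)*(-25 + (-5 - 1*28)) = 56*(-25 + (-5 - 28)) = 56*(-25 - 33) = 56*(-58) = -3248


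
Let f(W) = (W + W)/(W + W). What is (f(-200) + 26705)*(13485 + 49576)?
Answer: 1684107066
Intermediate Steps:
f(W) = 1 (f(W) = (2*W)/((2*W)) = (2*W)*(1/(2*W)) = 1)
(f(-200) + 26705)*(13485 + 49576) = (1 + 26705)*(13485 + 49576) = 26706*63061 = 1684107066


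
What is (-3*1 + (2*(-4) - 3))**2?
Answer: 196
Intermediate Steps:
(-3*1 + (2*(-4) - 3))**2 = (-3 + (-8 - 3))**2 = (-3 - 11)**2 = (-14)**2 = 196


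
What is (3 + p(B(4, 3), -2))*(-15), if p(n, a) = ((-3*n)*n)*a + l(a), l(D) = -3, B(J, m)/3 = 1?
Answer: -810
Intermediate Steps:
B(J, m) = 3 (B(J, m) = 3*1 = 3)
p(n, a) = -3 - 3*a*n² (p(n, a) = ((-3*n)*n)*a - 3 = (-3*n²)*a - 3 = -3*a*n² - 3 = -3 - 3*a*n²)
(3 + p(B(4, 3), -2))*(-15) = (3 + (-3 - 3*(-2)*3²))*(-15) = (3 + (-3 - 3*(-2)*9))*(-15) = (3 + (-3 + 54))*(-15) = (3 + 51)*(-15) = 54*(-15) = -810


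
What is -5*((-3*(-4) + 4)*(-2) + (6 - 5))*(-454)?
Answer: -70370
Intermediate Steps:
-5*((-3*(-4) + 4)*(-2) + (6 - 5))*(-454) = -5*((12 + 4)*(-2) + 1)*(-454) = -5*(16*(-2) + 1)*(-454) = -5*(-32 + 1)*(-454) = -5*(-31)*(-454) = 155*(-454) = -70370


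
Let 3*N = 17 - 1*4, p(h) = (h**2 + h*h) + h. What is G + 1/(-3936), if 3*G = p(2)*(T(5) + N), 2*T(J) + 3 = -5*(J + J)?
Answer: -872483/11808 ≈ -73.889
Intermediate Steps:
p(h) = h + 2*h**2 (p(h) = (h**2 + h**2) + h = 2*h**2 + h = h + 2*h**2)
T(J) = -3/2 - 5*J (T(J) = -3/2 + (-5*(J + J))/2 = -3/2 + (-10*J)/2 = -3/2 - 5*J)
N = 13/3 (N = (17 - 1*4)/3 = (17 - 4)/3 = (1/3)*13 = 13/3 ≈ 4.3333)
G = -665/9 (G = ((2*(1 + 2*2))*((-3/2 - 5*5) + 13/3))/3 = ((2*(1 + 4))*((-3/2 - 25) + 13/3))/3 = ((2*5)*(-53/2 + 13/3))/3 = (10*(-133/6))/3 = (1/3)*(-665/3) = -665/9 ≈ -73.889)
G + 1/(-3936) = -665/9 + 1/(-3936) = -665/9 - 1/3936 = -872483/11808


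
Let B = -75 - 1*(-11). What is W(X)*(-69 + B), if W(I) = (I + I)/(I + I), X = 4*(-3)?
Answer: -133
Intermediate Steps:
X = -12
W(I) = 1 (W(I) = (2*I)/((2*I)) = (2*I)*(1/(2*I)) = 1)
B = -64 (B = -75 + 11 = -64)
W(X)*(-69 + B) = 1*(-69 - 64) = 1*(-133) = -133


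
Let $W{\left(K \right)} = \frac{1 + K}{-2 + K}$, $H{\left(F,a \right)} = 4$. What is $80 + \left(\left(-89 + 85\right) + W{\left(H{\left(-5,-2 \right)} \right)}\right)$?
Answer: $\frac{157}{2} \approx 78.5$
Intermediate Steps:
$W{\left(K \right)} = \frac{1 + K}{-2 + K}$
$80 + \left(\left(-89 + 85\right) + W{\left(H{\left(-5,-2 \right)} \right)}\right) = 80 + \left(\left(-89 + 85\right) + \frac{1 + 4}{-2 + 4}\right) = 80 - \left(4 - \frac{1}{2} \cdot 5\right) = 80 + \left(-4 + \frac{1}{2} \cdot 5\right) = 80 + \left(-4 + \frac{5}{2}\right) = 80 - \frac{3}{2} = \frac{157}{2}$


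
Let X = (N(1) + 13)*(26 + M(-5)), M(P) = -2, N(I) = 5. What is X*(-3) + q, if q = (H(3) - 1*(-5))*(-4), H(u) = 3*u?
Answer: -1352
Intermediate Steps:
q = -56 (q = (3*3 - 1*(-5))*(-4) = (9 + 5)*(-4) = 14*(-4) = -56)
X = 432 (X = (5 + 13)*(26 - 2) = 18*24 = 432)
X*(-3) + q = 432*(-3) - 56 = -1296 - 56 = -1352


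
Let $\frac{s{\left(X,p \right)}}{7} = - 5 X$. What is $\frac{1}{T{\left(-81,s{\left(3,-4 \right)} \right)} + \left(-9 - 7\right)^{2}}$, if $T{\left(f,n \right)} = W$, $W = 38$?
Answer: $\frac{1}{294} \approx 0.0034014$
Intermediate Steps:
$s{\left(X,p \right)} = - 35 X$ ($s{\left(X,p \right)} = 7 \left(- 5 X\right) = - 35 X$)
$T{\left(f,n \right)} = 38$
$\frac{1}{T{\left(-81,s{\left(3,-4 \right)} \right)} + \left(-9 - 7\right)^{2}} = \frac{1}{38 + \left(-9 - 7\right)^{2}} = \frac{1}{38 + \left(-16\right)^{2}} = \frac{1}{38 + 256} = \frac{1}{294}$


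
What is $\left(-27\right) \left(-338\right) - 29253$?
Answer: $-20127$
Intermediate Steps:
$\left(-27\right) \left(-338\right) - 29253 = 9126 - 29253 = -20127$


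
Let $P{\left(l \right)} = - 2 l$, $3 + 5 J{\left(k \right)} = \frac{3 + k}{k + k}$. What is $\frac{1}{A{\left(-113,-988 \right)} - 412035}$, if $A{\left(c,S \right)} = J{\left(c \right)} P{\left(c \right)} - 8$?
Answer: $- \frac{5}{2060783} \approx -2.4263 \cdot 10^{-6}$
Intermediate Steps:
$J{\left(k \right)} = - \frac{3}{5} + \frac{3 + k}{10 k}$ ($J{\left(k \right)} = - \frac{3}{5} + \frac{\left(3 + k\right) \frac{1}{k + k}}{5} = - \frac{3}{5} + \frac{\left(3 + k\right) \frac{1}{2 k}}{5} = - \frac{3}{5} + \frac{\frac{1}{2} \frac{1}{k} \left(3 + k\right)}{5} = - \frac{3}{5} + \frac{3 + k}{10 k}$)
$A{\left(c,S \right)} = - \frac{43}{5} + c$ ($A{\left(c,S \right)} = \frac{3 - 5 c}{10 c} \left(- 2 c\right) - 8 = \left(- \frac{3}{5} + c\right) - 8 = - \frac{43}{5} + c$)
$\frac{1}{A{\left(-113,-988 \right)} - 412035} = \frac{1}{\left(- \frac{43}{5} - 113\right) - 412035} = \frac{1}{- \frac{608}{5} - 412035} = \frac{1}{- \frac{2060783}{5}} = - \frac{5}{2060783}$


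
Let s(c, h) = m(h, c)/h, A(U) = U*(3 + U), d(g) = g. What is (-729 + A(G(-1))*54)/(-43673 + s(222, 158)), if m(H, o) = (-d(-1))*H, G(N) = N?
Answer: 837/43672 ≈ 0.019166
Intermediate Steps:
m(H, o) = H (m(H, o) = (-1*(-1))*H = 1*H = H)
s(c, h) = 1 (s(c, h) = h/h = 1)
(-729 + A(G(-1))*54)/(-43673 + s(222, 158)) = (-729 - (3 - 1)*54)/(-43673 + 1) = (-729 - 1*2*54)/(-43672) = (-729 - 2*54)*(-1/43672) = (-729 - 108)*(-1/43672) = -837*(-1/43672) = 837/43672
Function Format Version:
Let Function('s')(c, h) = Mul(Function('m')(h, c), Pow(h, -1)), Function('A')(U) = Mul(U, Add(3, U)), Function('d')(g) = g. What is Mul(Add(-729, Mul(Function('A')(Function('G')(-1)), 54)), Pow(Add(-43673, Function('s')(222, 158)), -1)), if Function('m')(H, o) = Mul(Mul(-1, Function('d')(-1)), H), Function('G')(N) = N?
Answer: Rational(837, 43672) ≈ 0.019166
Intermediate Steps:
Function('m')(H, o) = H (Function('m')(H, o) = Mul(Mul(-1, -1), H) = Mul(1, H) = H)
Function('s')(c, h) = 1 (Function('s')(c, h) = Mul(h, Pow(h, -1)) = 1)
Mul(Add(-729, Mul(Function('A')(Function('G')(-1)), 54)), Pow(Add(-43673, Function('s')(222, 158)), -1)) = Mul(Add(-729, Mul(Mul(-1, Add(3, -1)), 54)), Pow(Add(-43673, 1), -1)) = Mul(Add(-729, Mul(Mul(-1, 2), 54)), Pow(-43672, -1)) = Mul(Add(-729, Mul(-2, 54)), Rational(-1, 43672)) = Mul(Add(-729, -108), Rational(-1, 43672)) = Mul(-837, Rational(-1, 43672)) = Rational(837, 43672)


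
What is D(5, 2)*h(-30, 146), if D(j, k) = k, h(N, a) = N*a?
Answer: -8760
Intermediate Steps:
D(5, 2)*h(-30, 146) = 2*(-30*146) = 2*(-4380) = -8760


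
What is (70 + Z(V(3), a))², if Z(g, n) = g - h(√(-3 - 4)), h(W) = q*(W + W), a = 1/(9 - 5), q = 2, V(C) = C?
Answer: 5217 - 584*I*√7 ≈ 5217.0 - 1545.1*I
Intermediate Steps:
a = ¼ (a = 1/4 = ¼ ≈ 0.25000)
h(W) = 4*W (h(W) = 2*(W + W) = 2*(2*W) = 4*W)
Z(g, n) = g - 4*I*√7 (Z(g, n) = g - 4*√(-3 - 4) = g - 4*√(-7) = g - 4*I*√7)
(70 + Z(V(3), a))² = (70 + (3 - 4*I*√7))² = (73 - 4*I*√7)²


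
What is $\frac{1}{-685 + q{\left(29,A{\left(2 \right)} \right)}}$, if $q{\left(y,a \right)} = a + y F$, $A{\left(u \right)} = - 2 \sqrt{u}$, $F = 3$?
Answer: $- \frac{299}{178798} + \frac{\sqrt{2}}{178798} \approx -0.0016644$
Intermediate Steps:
$q{\left(y,a \right)} = a + 3 y$ ($q{\left(y,a \right)} = a + y 3 = a + 3 y$)
$\frac{1}{-685 + q{\left(29,A{\left(2 \right)} \right)}} = \frac{1}{-685 + \left(- 2 \sqrt{2} + 3 \cdot 29\right)} = \frac{1}{-685 + \left(- 2 \sqrt{2} + 87\right)} = \frac{1}{-685 + \left(87 - 2 \sqrt{2}\right)} = \frac{1}{-598 - 2 \sqrt{2}}$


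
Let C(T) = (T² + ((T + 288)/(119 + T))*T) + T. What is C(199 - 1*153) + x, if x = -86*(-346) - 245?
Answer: 5241409/165 ≈ 31766.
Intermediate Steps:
C(T) = T + T² + T*(288 + T)/(119 + T) (C(T) = (T² + ((288 + T)/(119 + T))*T) + T = (T² + T*(288 + T)/(119 + T)) + T = T + T² + T*(288 + T)/(119 + T))
x = 29511 (x = 29756 - 245 = 29511)
C(199 - 1*153) + x = (199 - 1*153)*(407 + (199 - 1*153)² + 121*(199 - 1*153))/(119 + (199 - 1*153)) + 29511 = (199 - 153)*(407 + (199 - 153)² + 121*(199 - 153))/(119 + (199 - 153)) + 29511 = 46*(407 + 46² + 121*46)/(119 + 46) + 29511 = 46*(407 + 2116 + 5566)/165 + 29511 = 46*(1/165)*8089 + 29511 = 372094/165 + 29511 = 5241409/165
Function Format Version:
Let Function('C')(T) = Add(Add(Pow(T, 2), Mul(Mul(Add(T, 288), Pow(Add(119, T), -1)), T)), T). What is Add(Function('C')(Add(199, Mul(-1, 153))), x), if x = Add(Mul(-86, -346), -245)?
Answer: Rational(5241409, 165) ≈ 31766.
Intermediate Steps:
Function('C')(T) = Add(T, Pow(T, 2), Mul(T, Pow(Add(119, T), -1), Add(288, T))) (Function('C')(T) = Add(Add(Pow(T, 2), Mul(Mul(Add(288, T), Pow(Add(119, T), -1)), T)), T) = Add(Add(Pow(T, 2), Mul(Mul(Pow(Add(119, T), -1), Add(288, T)), T)), T) = Add(Add(Pow(T, 2), Mul(T, Pow(Add(119, T), -1), Add(288, T))), T) = Add(T, Pow(T, 2), Mul(T, Pow(Add(119, T), -1), Add(288, T))))
x = 29511 (x = Add(29756, -245) = 29511)
Add(Function('C')(Add(199, Mul(-1, 153))), x) = Add(Mul(Add(199, Mul(-1, 153)), Pow(Add(119, Add(199, Mul(-1, 153))), -1), Add(407, Pow(Add(199, Mul(-1, 153)), 2), Mul(121, Add(199, Mul(-1, 153))))), 29511) = Add(Mul(Add(199, -153), Pow(Add(119, Add(199, -153)), -1), Add(407, Pow(Add(199, -153), 2), Mul(121, Add(199, -153)))), 29511) = Add(Mul(46, Pow(Add(119, 46), -1), Add(407, Pow(46, 2), Mul(121, 46))), 29511) = Add(Mul(46, Pow(165, -1), Add(407, 2116, 5566)), 29511) = Add(Mul(46, Rational(1, 165), 8089), 29511) = Add(Rational(372094, 165), 29511) = Rational(5241409, 165)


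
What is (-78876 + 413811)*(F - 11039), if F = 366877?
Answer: 119182600530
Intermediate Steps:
(-78876 + 413811)*(F - 11039) = (-78876 + 413811)*(366877 - 11039) = 334935*355838 = 119182600530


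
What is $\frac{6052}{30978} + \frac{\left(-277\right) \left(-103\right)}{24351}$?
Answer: $\frac{171867595}{125724213} \approx 1.367$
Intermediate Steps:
$\frac{6052}{30978} + \frac{\left(-277\right) \left(-103\right)}{24351} = 6052 \cdot \frac{1}{30978} + 28531 \cdot \frac{1}{24351} = \frac{3026}{15489} + \frac{28531}{24351} = \frac{171867595}{125724213}$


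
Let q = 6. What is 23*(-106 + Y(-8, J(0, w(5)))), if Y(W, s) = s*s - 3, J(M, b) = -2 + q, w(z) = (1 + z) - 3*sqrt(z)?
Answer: -2139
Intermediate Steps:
w(z) = 1 + z - 3*sqrt(z)
J(M, b) = 4 (J(M, b) = -2 + 6 = 4)
Y(W, s) = -3 + s**2 (Y(W, s) = s**2 - 3 = -3 + s**2)
23*(-106 + Y(-8, J(0, w(5)))) = 23*(-106 + (-3 + 4**2)) = 23*(-106 + (-3 + 16)) = 23*(-106 + 13) = 23*(-93) = -2139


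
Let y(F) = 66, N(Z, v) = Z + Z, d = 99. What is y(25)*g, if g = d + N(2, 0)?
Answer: 6798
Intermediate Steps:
N(Z, v) = 2*Z
g = 103 (g = 99 + 2*2 = 99 + 4 = 103)
y(25)*g = 66*103 = 6798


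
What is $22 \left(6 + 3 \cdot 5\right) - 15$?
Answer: $447$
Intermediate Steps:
$22 \left(6 + 3 \cdot 5\right) - 15 = 22 \left(6 + 15\right) - 15 = 22 \cdot 21 - 15 = 462 - 15 = 447$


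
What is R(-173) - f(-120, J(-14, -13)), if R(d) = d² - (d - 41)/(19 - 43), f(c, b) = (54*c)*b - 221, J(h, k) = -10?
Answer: -415907/12 ≈ -34659.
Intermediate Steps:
f(c, b) = -221 + 54*b*c (f(c, b) = 54*b*c - 221 = -221 + 54*b*c)
R(d) = -41/24 + d² + d/24 (R(d) = d² - (-41 + d)/(-24) = d² - (-41 + d)*(-1)/24 = d² - (41/24 - d/24) = d² + (-41/24 + d/24) = -41/24 + d² + d/24)
R(-173) - f(-120, J(-14, -13)) = (-41/24 + (-173)² + (1/24)*(-173)) - (-221 + 54*(-10)*(-120)) = (-41/24 + 29929 - 173/24) - (-221 + 64800) = 359041/12 - 1*64579 = 359041/12 - 64579 = -415907/12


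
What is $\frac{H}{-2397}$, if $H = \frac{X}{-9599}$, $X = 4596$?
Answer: $\frac{1532}{7669601} \approx 0.00019975$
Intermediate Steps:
$H = - \frac{4596}{9599}$ ($H = \frac{4596}{-9599} = 4596 \left(- \frac{1}{9599}\right) = - \frac{4596}{9599} \approx -0.4788$)
$\frac{H}{-2397} = - \frac{4596}{9599 \left(-2397\right)} = \left(- \frac{4596}{9599}\right) \left(- \frac{1}{2397}\right) = \frac{1532}{7669601}$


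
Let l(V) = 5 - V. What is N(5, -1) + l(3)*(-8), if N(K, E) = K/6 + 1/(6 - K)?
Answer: -85/6 ≈ -14.167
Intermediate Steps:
N(K, E) = 1/(6 - K) + K/6 (N(K, E) = K*(⅙) + 1/(6 - K) = K/6 + 1/(6 - K) = 1/(6 - K) + K/6)
N(5, -1) + l(3)*(-8) = (-1 - 1*5 + (⅙)*5²)/(-6 + 5) + (5 - 1*3)*(-8) = (-1 - 5 + (⅙)*25)/(-1) + (5 - 3)*(-8) = -(-1 - 5 + 25/6) + 2*(-8) = -1*(-11/6) - 16 = 11/6 - 16 = -85/6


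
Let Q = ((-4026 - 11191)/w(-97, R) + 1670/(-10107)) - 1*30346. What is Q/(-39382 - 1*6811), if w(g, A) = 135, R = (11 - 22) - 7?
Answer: 659674153/1000441395 ≈ 0.65938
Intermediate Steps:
R = -18 (R = -11 - 7 = -18)
Q = -4617719071/151605 (Q = ((-4026 - 11191)/135 + 1670/(-10107)) - 1*30346 = (-15217*1/135 + 1670*(-1/10107)) - 30346 = (-15217/135 - 1670/10107) - 30346 = -17113741/151605 - 30346 = -4617719071/151605 ≈ -30459.)
Q/(-39382 - 1*6811) = -4617719071/(151605*(-39382 - 1*6811)) = -4617719071/(151605*(-39382 - 6811)) = -4617719071/151605/(-46193) = -4617719071/151605*(-1/46193) = 659674153/1000441395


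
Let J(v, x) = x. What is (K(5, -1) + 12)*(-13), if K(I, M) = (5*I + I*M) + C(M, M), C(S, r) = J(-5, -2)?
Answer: -390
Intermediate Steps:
C(S, r) = -2
K(I, M) = -2 + 5*I + I*M (K(I, M) = (5*I + I*M) - 2 = -2 + 5*I + I*M)
(K(5, -1) + 12)*(-13) = ((-2 + 5*5 + 5*(-1)) + 12)*(-13) = ((-2 + 25 - 5) + 12)*(-13) = (18 + 12)*(-13) = 30*(-13) = -390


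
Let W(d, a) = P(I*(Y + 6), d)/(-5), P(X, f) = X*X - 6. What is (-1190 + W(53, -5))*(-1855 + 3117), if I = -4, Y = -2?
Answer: -1564880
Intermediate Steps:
P(X, f) = -6 + X² (P(X, f) = X² - 6 = -6 + X²)
W(d, a) = -50 (W(d, a) = (-6 + (-4*(-2 + 6))²)/(-5) = (-6 + (-4*4)²)*(-⅕) = (-6 + (-16)²)*(-⅕) = (-6 + 256)*(-⅕) = 250*(-⅕) = -50)
(-1190 + W(53, -5))*(-1855 + 3117) = (-1190 - 50)*(-1855 + 3117) = -1240*1262 = -1564880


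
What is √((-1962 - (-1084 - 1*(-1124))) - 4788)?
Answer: I*√6790 ≈ 82.401*I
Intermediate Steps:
√((-1962 - (-1084 - 1*(-1124))) - 4788) = √((-1962 - (-1084 + 1124)) - 4788) = √((-1962 - 1*40) - 4788) = √((-1962 - 40) - 4788) = √(-2002 - 4788) = √(-6790) = I*√6790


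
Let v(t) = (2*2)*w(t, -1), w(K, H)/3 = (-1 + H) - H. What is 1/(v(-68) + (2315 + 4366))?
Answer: 1/6669 ≈ 0.00014995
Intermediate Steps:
w(K, H) = -3 (w(K, H) = 3*((-1 + H) - H) = 3*(-1) = -3)
v(t) = -12 (v(t) = (2*2)*(-3) = 4*(-3) = -12)
1/(v(-68) + (2315 + 4366)) = 1/(-12 + (2315 + 4366)) = 1/(-12 + 6681) = 1/6669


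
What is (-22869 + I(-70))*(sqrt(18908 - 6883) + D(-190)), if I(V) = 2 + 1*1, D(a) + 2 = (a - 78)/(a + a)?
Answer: 2812518/95 - 114330*sqrt(481) ≈ -2.4778e+6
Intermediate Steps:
D(a) = -2 + (-78 + a)/(2*a) (D(a) = -2 + (a - 78)/(a + a) = -2 + (-78 + a)/((2*a)) = -2 + (-78 + a)*(1/(2*a)) = -2 + (-78 + a)/(2*a))
I(V) = 3 (I(V) = 2 + 1 = 3)
(-22869 + I(-70))*(sqrt(18908 - 6883) + D(-190)) = (-22869 + 3)*(sqrt(18908 - 6883) + (-3/2 - 39/(-190))) = -22866*(sqrt(12025) + (-3/2 - 39*(-1/190))) = -22866*(5*sqrt(481) + (-3/2 + 39/190)) = -22866*(5*sqrt(481) - 123/95) = -22866*(-123/95 + 5*sqrt(481)) = 2812518/95 - 114330*sqrt(481)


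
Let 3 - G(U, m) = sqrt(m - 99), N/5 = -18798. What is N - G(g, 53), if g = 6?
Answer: -93993 + I*sqrt(46) ≈ -93993.0 + 6.7823*I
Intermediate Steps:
N = -93990 (N = 5*(-18798) = -93990)
G(U, m) = 3 - sqrt(-99 + m) (G(U, m) = 3 - sqrt(m - 99) = 3 - sqrt(-99 + m))
N - G(g, 53) = -93990 - (3 - sqrt(-99 + 53)) = -93990 - (3 - sqrt(-46)) = -93990 - (3 - I*sqrt(46)) = -93990 + (-3 + I*sqrt(46)) = -93993 + I*sqrt(46)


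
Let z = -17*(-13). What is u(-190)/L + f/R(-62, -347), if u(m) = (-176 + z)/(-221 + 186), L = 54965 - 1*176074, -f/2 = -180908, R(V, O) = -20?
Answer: -76683554357/4238815 ≈ -18091.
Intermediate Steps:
f = 361816 (f = -2*(-180908) = 361816)
z = 221
L = -121109 (L = 54965 - 176074 = -121109)
u(m) = -9/7 (u(m) = (-176 + 221)/(-221 + 186) = 45/(-35) = 45*(-1/35) = -9/7)
u(-190)/L + f/R(-62, -347) = -9/7/(-121109) + 361816/(-20) = -9/7*(-1/121109) + 361816*(-1/20) = 9/847763 - 90454/5 = -76683554357/4238815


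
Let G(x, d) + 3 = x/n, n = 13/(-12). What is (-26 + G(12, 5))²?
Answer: 271441/169 ≈ 1606.2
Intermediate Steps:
n = -13/12 (n = 13*(-1/12) = -13/12 ≈ -1.0833)
G(x, d) = -3 - 12*x/13 (G(x, d) = -3 + x/(-13/12) = -3 + x*(-12/13) = -3 - 12*x/13)
(-26 + G(12, 5))² = (-26 + (-3 - 12/13*12))² = (-26 + (-3 - 144/13))² = (-26 - 183/13)² = (-521/13)² = 271441/169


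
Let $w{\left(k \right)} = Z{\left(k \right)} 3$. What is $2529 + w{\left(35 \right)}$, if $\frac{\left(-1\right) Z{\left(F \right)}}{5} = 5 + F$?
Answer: $1929$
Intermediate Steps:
$Z{\left(F \right)} = -25 - 5 F$ ($Z{\left(F \right)} = - 5 \left(5 + F\right) = -25 - 5 F$)
$w{\left(k \right)} = -75 - 15 k$ ($w{\left(k \right)} = \left(-25 - 5 k\right) 3 = -75 - 15 k$)
$2529 + w{\left(35 \right)} = 2529 - 600 = 1929$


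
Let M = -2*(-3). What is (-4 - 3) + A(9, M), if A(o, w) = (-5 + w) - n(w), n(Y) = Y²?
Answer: -42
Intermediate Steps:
M = 6
A(o, w) = -5 + w - w² (A(o, w) = (-5 + w) - w² = -5 + w - w²)
(-4 - 3) + A(9, M) = (-4 - 3) + (-5 + 6 - 1*6²) = -7 + (-5 + 6 - 1*36) = -7 + (-5 + 6 - 36) = -7 - 35 = -42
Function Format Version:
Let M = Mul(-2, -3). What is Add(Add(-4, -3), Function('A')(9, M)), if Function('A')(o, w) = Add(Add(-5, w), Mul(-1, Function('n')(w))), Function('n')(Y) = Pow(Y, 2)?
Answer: -42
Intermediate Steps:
M = 6
Function('A')(o, w) = Add(-5, w, Mul(-1, Pow(w, 2))) (Function('A')(o, w) = Add(Add(-5, w), Mul(-1, Pow(w, 2))) = Add(-5, w, Mul(-1, Pow(w, 2))))
Add(Add(-4, -3), Function('A')(9, M)) = Add(Add(-4, -3), Add(-5, 6, Mul(-1, Pow(6, 2)))) = Add(-7, Add(-5, 6, Mul(-1, 36))) = Add(-7, Add(-5, 6, -36)) = Add(-7, -35) = -42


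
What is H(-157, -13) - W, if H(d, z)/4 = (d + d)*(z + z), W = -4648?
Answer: 37304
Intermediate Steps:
H(d, z) = 16*d*z (H(d, z) = 4*((d + d)*(z + z)) = 4*((2*d)*(2*z)) = 4*(4*d*z) = 16*d*z)
H(-157, -13) - W = 16*(-157)*(-13) - 1*(-4648) = 32656 + 4648 = 37304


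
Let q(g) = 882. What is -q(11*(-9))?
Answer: -882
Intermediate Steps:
-q(11*(-9)) = -1*882 = -882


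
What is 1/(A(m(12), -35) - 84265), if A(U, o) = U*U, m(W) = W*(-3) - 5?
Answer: -1/82584 ≈ -1.2109e-5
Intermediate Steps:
m(W) = -5 - 3*W (m(W) = -3*W - 5 = -5 - 3*W)
A(U, o) = U²
1/(A(m(12), -35) - 84265) = 1/((-5 - 3*12)² - 84265) = 1/((-5 - 36)² - 84265) = 1/((-41)² - 84265) = 1/(1681 - 84265) = 1/(-82584) = -1/82584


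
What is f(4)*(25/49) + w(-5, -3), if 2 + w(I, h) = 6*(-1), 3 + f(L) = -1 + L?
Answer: -8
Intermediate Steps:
f(L) = -4 + L (f(L) = -3 + (-1 + L) = -4 + L)
w(I, h) = -8 (w(I, h) = -2 + 6*(-1) = -2 - 6 = -8)
f(4)*(25/49) + w(-5, -3) = (-4 + 4)*(25/49) - 8 = 0*(25*(1/49)) - 8 = 0*(25/49) - 8 = 0 - 8 = -8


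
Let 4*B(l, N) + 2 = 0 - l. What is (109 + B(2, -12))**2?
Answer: 11664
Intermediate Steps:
B(l, N) = -1/2 - l/4 (B(l, N) = -1/2 + (0 - l)/4 = -1/2 + (-l)/4 = -1/2 - l/4)
(109 + B(2, -12))**2 = (109 + (-1/2 - 1/4*2))**2 = (109 + (-1/2 - 1/2))**2 = (109 - 1)**2 = 108**2 = 11664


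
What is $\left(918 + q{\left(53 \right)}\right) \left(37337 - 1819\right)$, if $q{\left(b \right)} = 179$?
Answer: $38963246$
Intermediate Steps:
$\left(918 + q{\left(53 \right)}\right) \left(37337 - 1819\right) = \left(918 + 179\right) \left(37337 - 1819\right) = 1097 \cdot 35518 = 38963246$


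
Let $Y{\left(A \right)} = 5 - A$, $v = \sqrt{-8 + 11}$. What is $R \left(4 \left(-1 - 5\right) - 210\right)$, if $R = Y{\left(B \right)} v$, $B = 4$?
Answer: $- 234 \sqrt{3} \approx -405.3$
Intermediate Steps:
$v = \sqrt{3} \approx 1.732$
$R = \sqrt{3}$ ($R = \left(5 - 4\right) \sqrt{3} = 1 \sqrt{3} = \sqrt{3} \approx 1.732$)
$R \left(4 \left(-1 - 5\right) - 210\right) = \sqrt{3} \left(4 \left(-1 - 5\right) - 210\right) = \sqrt{3} \left(4 \left(-6\right) - 210\right) = \sqrt{3} \left(-24 - 210\right) = \sqrt{3} \left(-234\right) = - 234 \sqrt{3}$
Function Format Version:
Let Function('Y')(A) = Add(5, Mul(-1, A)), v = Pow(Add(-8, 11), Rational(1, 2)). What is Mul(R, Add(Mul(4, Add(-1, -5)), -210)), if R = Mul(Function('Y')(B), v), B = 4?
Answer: Mul(-234, Pow(3, Rational(1, 2))) ≈ -405.30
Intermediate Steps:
v = Pow(3, Rational(1, 2)) ≈ 1.7320
R = Pow(3, Rational(1, 2)) (R = Mul(Add(5, Mul(-1, 4)), Pow(3, Rational(1, 2))) = Mul(Add(5, -4), Pow(3, Rational(1, 2))) = Mul(1, Pow(3, Rational(1, 2))) = Pow(3, Rational(1, 2)) ≈ 1.7320)
Mul(R, Add(Mul(4, Add(-1, -5)), -210)) = Mul(Pow(3, Rational(1, 2)), Add(Mul(4, Add(-1, -5)), -210)) = Mul(Pow(3, Rational(1, 2)), Add(Mul(4, -6), -210)) = Mul(Pow(3, Rational(1, 2)), Add(-24, -210)) = Mul(Pow(3, Rational(1, 2)), -234) = Mul(-234, Pow(3, Rational(1, 2)))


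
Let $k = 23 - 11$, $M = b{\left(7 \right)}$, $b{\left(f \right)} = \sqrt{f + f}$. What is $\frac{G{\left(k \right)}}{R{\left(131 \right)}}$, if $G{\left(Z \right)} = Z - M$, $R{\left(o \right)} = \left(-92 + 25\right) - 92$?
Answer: $- \frac{4}{53} + \frac{\sqrt{14}}{159} \approx -0.051939$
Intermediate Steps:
$b{\left(f \right)} = \sqrt{2} \sqrt{f}$ ($b{\left(f \right)} = \sqrt{2 f} = \sqrt{2} \sqrt{f}$)
$M = \sqrt{14}$ ($M = \sqrt{2} \sqrt{7} = \sqrt{14} \approx 3.7417$)
$k = 12$
$R{\left(o \right)} = -159$ ($R{\left(o \right)} = -67 - 92 = -159$)
$G{\left(Z \right)} = Z - \sqrt{14}$
$\frac{G{\left(k \right)}}{R{\left(131 \right)}} = \frac{12 - \sqrt{14}}{-159} = \left(12 - \sqrt{14}\right) \left(- \frac{1}{159}\right) = - \frac{4}{53} + \frac{\sqrt{14}}{159}$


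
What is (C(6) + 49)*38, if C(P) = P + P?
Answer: 2318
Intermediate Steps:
C(P) = 2*P
(C(6) + 49)*38 = (2*6 + 49)*38 = (12 + 49)*38 = 61*38 = 2318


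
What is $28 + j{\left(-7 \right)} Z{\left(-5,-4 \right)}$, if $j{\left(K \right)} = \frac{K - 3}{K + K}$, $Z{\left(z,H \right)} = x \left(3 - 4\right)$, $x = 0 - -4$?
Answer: $\frac{176}{7} \approx 25.143$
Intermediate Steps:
$x = 4$ ($x = 0 + 4 = 4$)
$Z{\left(z,H \right)} = -4$ ($Z{\left(z,H \right)} = 4 \left(3 - 4\right) = 4 \left(-1\right) = -4$)
$j{\left(K \right)} = \frac{-3 + K}{2 K}$
$28 + j{\left(-7 \right)} Z{\left(-5,-4 \right)} = 28 + \frac{-3 - 7}{2 \left(-7\right)} \left(-4\right) = 28 + \frac{1}{2} \left(- \frac{1}{7}\right) \left(-10\right) \left(-4\right) = 28 + \frac{5}{7} \left(-4\right) = 28 - \frac{20}{7} = \frac{176}{7}$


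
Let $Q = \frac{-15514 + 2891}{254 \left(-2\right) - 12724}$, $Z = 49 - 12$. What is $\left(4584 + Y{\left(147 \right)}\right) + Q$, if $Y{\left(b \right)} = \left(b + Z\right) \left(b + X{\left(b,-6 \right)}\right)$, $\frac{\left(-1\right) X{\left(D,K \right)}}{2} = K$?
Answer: $\frac{447783503}{13232} \approx 33841.0$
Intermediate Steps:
$Z = 37$
$X{\left(D,K \right)} = - 2 K$
$Y{\left(b \right)} = \left(12 + b\right) \left(37 + b\right)$ ($Y{\left(b \right)} = \left(b + 37\right) \left(b - -12\right) = \left(37 + b\right) \left(b + 12\right) = \left(37 + b\right) \left(12 + b\right) = \left(12 + b\right) \left(37 + b\right)$)
$Q = \frac{12623}{13232}$ ($Q = - \frac{12623}{-508 - 12724} = - \frac{12623}{-13232} = \left(-12623\right) \left(- \frac{1}{13232}\right) = \frac{12623}{13232} \approx 0.95398$)
$\left(4584 + Y{\left(147 \right)}\right) + Q = \left(4584 + \left(444 + 147^{2} + 49 \cdot 147\right)\right) + \frac{12623}{13232} = \left(4584 + \left(444 + 21609 + 7203\right)\right) + \frac{12623}{13232} = \left(4584 + 29256\right) + \frac{12623}{13232} = 33840 + \frac{12623}{13232} = \frac{447783503}{13232}$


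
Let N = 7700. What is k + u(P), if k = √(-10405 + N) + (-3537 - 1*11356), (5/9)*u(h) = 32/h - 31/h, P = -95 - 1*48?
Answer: -10648504/715 + I*√2705 ≈ -14893.0 + 52.01*I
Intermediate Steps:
P = -143 (P = -95 - 48 = -143)
u(h) = 9/(5*h) (u(h) = 9*(32/h - 31/h)/5 = 9/(5*h))
k = -14893 + I*√2705 (k = √(-10405 + 7700) + (-3537 - 1*11356) = √(-2705) + (-3537 - 11356) = I*√2705 - 14893 = -14893 + I*√2705 ≈ -14893.0 + 52.01*I)
k + u(P) = (-14893 + I*√2705) + (9/5)/(-143) = (-14893 + I*√2705) + (9/5)*(-1/143) = (-14893 + I*√2705) - 9/715 = -10648504/715 + I*√2705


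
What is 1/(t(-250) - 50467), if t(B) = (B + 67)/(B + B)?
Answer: -500/25233317 ≈ -1.9815e-5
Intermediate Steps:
t(B) = (67 + B)/(2*B) (t(B) = (67 + B)/((2*B)) = (67 + B)*(1/(2*B)) = (67 + B)/(2*B))
1/(t(-250) - 50467) = 1/((½)*(67 - 250)/(-250) - 50467) = 1/((½)*(-1/250)*(-183) - 50467) = 1/(183/500 - 50467) = 1/(-25233317/500) = -500/25233317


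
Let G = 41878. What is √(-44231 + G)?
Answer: I*√2353 ≈ 48.508*I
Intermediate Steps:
√(-44231 + G) = √(-44231 + 41878) = √(-2353) = I*√2353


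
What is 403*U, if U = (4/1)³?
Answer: 25792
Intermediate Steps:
U = 64 (U = (4*1)³ = 4³ = 64)
403*U = 403*64 = 25792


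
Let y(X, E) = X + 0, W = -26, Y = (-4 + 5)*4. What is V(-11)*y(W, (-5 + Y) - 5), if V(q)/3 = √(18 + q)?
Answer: -78*√7 ≈ -206.37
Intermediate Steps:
Y = 4 (Y = 1*4 = 4)
V(q) = 3*√(18 + q)
y(X, E) = X
V(-11)*y(W, (-5 + Y) - 5) = (3*√(18 - 11))*(-26) = (3*√7)*(-26) = -78*√7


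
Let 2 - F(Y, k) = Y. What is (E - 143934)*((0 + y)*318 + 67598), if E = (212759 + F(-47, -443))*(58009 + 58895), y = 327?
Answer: 4268660317256832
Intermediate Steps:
F(Y, k) = 2 - Y
E = 24878106432 (E = (212759 + (2 - 1*(-47)))*(58009 + 58895) = (212759 + (2 + 47))*116904 = (212759 + 49)*116904 = 212808*116904 = 24878106432)
(E - 143934)*((0 + y)*318 + 67598) = (24878106432 - 143934)*((0 + 327)*318 + 67598) = 24877962498*(327*318 + 67598) = 24877962498*(103986 + 67598) = 24877962498*171584 = 4268660317256832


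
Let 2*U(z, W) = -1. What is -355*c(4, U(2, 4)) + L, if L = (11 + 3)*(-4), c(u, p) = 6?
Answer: -2186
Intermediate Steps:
U(z, W) = -½ (U(z, W) = (½)*(-1) = -½)
L = -56 (L = 14*(-4) = -56)
-355*c(4, U(2, 4)) + L = -355*6 - 56 = -2130 - 56 = -2186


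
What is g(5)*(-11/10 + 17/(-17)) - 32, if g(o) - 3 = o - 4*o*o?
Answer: 806/5 ≈ 161.20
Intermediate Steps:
g(o) = 3 + o - 4*o² (g(o) = 3 + (o - 4*o*o) = 3 + (o - 4*o²) = 3 + o - 4*o²)
g(5)*(-11/10 + 17/(-17)) - 32 = (3 + 5 - 4*5²)*(-11/10 + 17/(-17)) - 32 = (3 + 5 - 4*25)*(-11*⅒ + 17*(-1/17)) - 32 = (3 + 5 - 100)*(-11/10 - 1) - 32 = -92*(-21/10) - 32 = 966/5 - 32 = 806/5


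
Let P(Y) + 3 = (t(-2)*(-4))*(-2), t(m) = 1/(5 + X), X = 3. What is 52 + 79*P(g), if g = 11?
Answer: -106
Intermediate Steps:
t(m) = 1/8 (t(m) = 1/(5 + 3) = 1/8)
P(Y) = -2 (P(Y) = -3 + ((1/8)*(-4))*(-2) = -3 - 1/2*(-2) = -3 + 1 = -2)
52 + 79*P(g) = 52 + 79*(-2) = 52 - 158 = -106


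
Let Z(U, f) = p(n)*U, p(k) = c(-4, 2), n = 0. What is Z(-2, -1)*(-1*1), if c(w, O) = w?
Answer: -8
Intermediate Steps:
p(k) = -4
Z(U, f) = -4*U
Z(-2, -1)*(-1*1) = (-4*(-2))*(-1*1) = 8*(-1) = -8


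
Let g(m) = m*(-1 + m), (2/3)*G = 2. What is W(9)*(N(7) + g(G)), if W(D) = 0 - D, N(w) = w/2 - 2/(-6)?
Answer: -177/2 ≈ -88.500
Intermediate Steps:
G = 3 (G = (3/2)*2 = 3)
N(w) = 1/3 + w/2 (N(w) = w*(1/2) - 2*(-1/6) = w/2 + 1/3 = 1/3 + w/2)
W(D) = -D
W(9)*(N(7) + g(G)) = (-1*9)*((1/3 + (1/2)*7) + 3*(-1 + 3)) = -9*((1/3 + 7/2) + 3*2) = -9*(23/6 + 6) = -9*59/6 = -177/2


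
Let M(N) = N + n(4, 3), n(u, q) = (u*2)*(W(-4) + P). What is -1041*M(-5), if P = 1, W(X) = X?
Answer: 30189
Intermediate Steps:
n(u, q) = -6*u (n(u, q) = (u*2)*(-4 + 1) = (2*u)*(-3) = -6*u)
M(N) = -24 + N (M(N) = N - 6*4 = N - 24 = -24 + N)
-1041*M(-5) = -1041*(-24 - 5) = -1041*(-29) = 30189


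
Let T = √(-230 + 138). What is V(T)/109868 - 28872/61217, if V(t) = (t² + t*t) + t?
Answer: -795843206/1681447339 + I*√23/54934 ≈ -0.47331 + 8.7302e-5*I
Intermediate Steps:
T = 2*I*√23 (T = √(-92) = 2*I*√23 ≈ 9.5917*I)
V(t) = t + 2*t² (V(t) = (t² + t²) + t = 2*t² + t = t + 2*t²)
V(T)/109868 - 28872/61217 = ((2*I*√23)*(1 + 2*(2*I*√23)))/109868 - 28872/61217 = ((2*I*√23)*(1 + 4*I*√23))*(1/109868) - 28872*1/61217 = (2*I*√23*(1 + 4*I*√23))*(1/109868) - 28872/61217 = I*√23*(1 + 4*I*√23)/54934 - 28872/61217 = -28872/61217 + I*√23*(1 + 4*I*√23)/54934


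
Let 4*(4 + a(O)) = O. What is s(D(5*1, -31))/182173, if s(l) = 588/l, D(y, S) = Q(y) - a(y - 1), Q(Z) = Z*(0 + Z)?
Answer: 21/182173 ≈ 0.00011528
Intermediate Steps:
a(O) = -4 + O/4
Q(Z) = Z² (Q(Z) = Z*Z = Z²)
D(y, S) = 17/4 + y² - y/4 (D(y, S) = y² - (-4 + (y - 1)/4) = y² - (-4 + (-1 + y)/4) = y² - (-4 + (-¼ + y/4)) = y² - (-17/4 + y/4) = y² + (17/4 - y/4) = 17/4 + y² - y/4)
s(D(5*1, -31))/182173 = (588/(17/4 + (5*1)² - 5/4))/182173 = (588/(17/4 + 5² - ¼*5))*(1/182173) = (588/(17/4 + 25 - 5/4))*(1/182173) = (588/28)*(1/182173) = (588*(1/28))*(1/182173) = 21*(1/182173) = 21/182173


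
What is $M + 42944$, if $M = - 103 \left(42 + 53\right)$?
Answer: $33159$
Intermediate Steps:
$M = -9785$ ($M = \left(-103\right) 95 = -9785$)
$M + 42944 = -9785 + 42944 = 33159$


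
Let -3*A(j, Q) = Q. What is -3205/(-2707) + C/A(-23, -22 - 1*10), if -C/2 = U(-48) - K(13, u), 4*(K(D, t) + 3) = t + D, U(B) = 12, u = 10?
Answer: -95357/173248 ≈ -0.55041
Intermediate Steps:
K(D, t) = -3 + D/4 + t/4 (K(D, t) = -3 + (t + D)/4 = -3 + (D + t)/4 = -3 + (D/4 + t/4) = -3 + D/4 + t/4)
A(j, Q) = -Q/3
C = -37/2 (C = -2*(12 - (-3 + (1/4)*13 + (1/4)*10)) = -2*(12 - (-3 + 13/4 + 5/2)) = -2*(12 - 1*11/4) = -2*(12 - 11/4) = -2*37/4 = -37/2 ≈ -18.500)
-3205/(-2707) + C/A(-23, -22 - 1*10) = -3205/(-2707) - 37*(-3/(-22 - 1*10))/2 = -3205*(-1/2707) - 37*(-3/(-22 - 10))/2 = 3205/2707 - 37/(2*((-1/3*(-32)))) = 3205/2707 - 37/(2*32/3) = 3205/2707 - 37/2*3/32 = 3205/2707 - 111/64 = -95357/173248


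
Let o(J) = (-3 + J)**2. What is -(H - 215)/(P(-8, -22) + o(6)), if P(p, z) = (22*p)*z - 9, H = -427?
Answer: 321/1936 ≈ 0.16581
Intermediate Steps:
P(p, z) = -9 + 22*p*z (P(p, z) = 22*p*z - 9 = -9 + 22*p*z)
-(H - 215)/(P(-8, -22) + o(6)) = -(-427 - 215)/((-9 + 22*(-8)*(-22)) + (-3 + 6)**2) = -(-642)/((-9 + 3872) + 3**2) = -(-642)/(3863 + 9) = -(-642)/3872 = -1*(-321/1936) = 321/1936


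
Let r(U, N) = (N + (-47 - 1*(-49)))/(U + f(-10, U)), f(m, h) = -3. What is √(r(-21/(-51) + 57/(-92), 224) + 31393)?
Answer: √788397553689/5017 ≈ 176.98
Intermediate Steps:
r(U, N) = (2 + N)/(-3 + U) (r(U, N) = (N + (-47 - 1*(-49)))/(U - 3) = (N + (-47 + 49))/(-3 + U) = (N + 2)/(-3 + U) = (2 + N)/(-3 + U))
√(r(-21/(-51) + 57/(-92), 224) + 31393) = √((2 + 224)/(-3 + (-21/(-51) + 57/(-92))) + 31393) = √(226/(-3 + (-21*(-1/51) + 57*(-1/92))) + 31393) = √(226/(-3 + (7/17 - 57/92)) + 31393) = √(226/(-3 - 325/1564) + 31393) = √(226/(-5017/1564) + 31393) = √(-1564/5017*226 + 31393) = √(-353464/5017 + 31393) = √(157145217/5017) = √788397553689/5017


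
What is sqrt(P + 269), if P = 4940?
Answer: sqrt(5209) ≈ 72.173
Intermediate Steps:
sqrt(P + 269) = sqrt(4940 + 269) = sqrt(5209)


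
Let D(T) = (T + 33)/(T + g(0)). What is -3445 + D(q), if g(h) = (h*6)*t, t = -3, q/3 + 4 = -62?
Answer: -20665/6 ≈ -3444.2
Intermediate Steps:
q = -198 (q = -12 + 3*(-62) = -12 - 186 = -198)
g(h) = -18*h (g(h) = (h*6)*(-3) = (6*h)*(-3) = -18*h)
D(T) = (33 + T)/T (D(T) = (T + 33)/(T - 18*0) = (33 + T)/(T + 0) = (33 + T)/T)
-3445 + D(q) = -3445 + (33 - 198)/(-198) = -3445 - 1/198*(-165) = -3445 + ⅚ = -20665/6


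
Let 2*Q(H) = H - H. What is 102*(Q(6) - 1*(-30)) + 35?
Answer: 3095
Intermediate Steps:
Q(H) = 0 (Q(H) = (H - H)/2 = (½)*0 = 0)
102*(Q(6) - 1*(-30)) + 35 = 102*(0 - 1*(-30)) + 35 = 102*(0 + 30) + 35 = 102*30 + 35 = 3060 + 35 = 3095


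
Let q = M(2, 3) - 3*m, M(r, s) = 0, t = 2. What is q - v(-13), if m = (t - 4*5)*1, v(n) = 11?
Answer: 43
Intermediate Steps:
m = -18 (m = (2 - 4*5)*1 = (2 - 20)*1 = -18*1 = -18)
q = 54 (q = 0 - 3*(-18) = 0 + 54 = 54)
q - v(-13) = 54 - 1*11 = 54 - 11 = 43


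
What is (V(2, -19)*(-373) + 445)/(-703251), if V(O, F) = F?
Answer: -7532/703251 ≈ -0.010710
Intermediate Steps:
(V(2, -19)*(-373) + 445)/(-703251) = (-19*(-373) + 445)/(-703251) = (7087 + 445)*(-1/703251) = 7532*(-1/703251) = -7532/703251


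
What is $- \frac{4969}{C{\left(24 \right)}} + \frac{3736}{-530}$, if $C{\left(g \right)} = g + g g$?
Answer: $- \frac{487517}{31800} \approx -15.331$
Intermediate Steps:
$C{\left(g \right)} = g + g^{2}$
$- \frac{4969}{C{\left(24 \right)}} + \frac{3736}{-530} = - \frac{4969}{24 \left(1 + 24\right)} + \frac{3736}{-530} = - \frac{4969}{24 \cdot 25} + 3736 \left(- \frac{1}{530}\right) = - \frac{4969}{600} - \frac{1868}{265} = - \frac{487517}{31800}$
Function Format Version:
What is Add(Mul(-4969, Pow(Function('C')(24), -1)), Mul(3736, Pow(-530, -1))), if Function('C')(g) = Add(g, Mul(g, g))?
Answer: Rational(-487517, 31800) ≈ -15.331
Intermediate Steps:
Function('C')(g) = Add(g, Pow(g, 2))
Add(Mul(-4969, Pow(Function('C')(24), -1)), Mul(3736, Pow(-530, -1))) = Add(Mul(-4969, Pow(Mul(24, Add(1, 24)), -1)), Mul(3736, Pow(-530, -1))) = Add(Mul(-4969, Pow(Mul(24, 25), -1)), Mul(3736, Rational(-1, 530))) = Add(Mul(-4969, Pow(600, -1)), Rational(-1868, 265)) = Add(Mul(-4969, Rational(1, 600)), Rational(-1868, 265)) = Add(Rational(-4969, 600), Rational(-1868, 265)) = Rational(-487517, 31800)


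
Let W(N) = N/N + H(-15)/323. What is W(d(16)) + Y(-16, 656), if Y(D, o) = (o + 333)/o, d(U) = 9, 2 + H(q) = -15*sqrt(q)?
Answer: 530023/211888 - 15*I*sqrt(15)/323 ≈ 2.5014 - 0.17986*I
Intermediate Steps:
H(q) = -2 - 15*sqrt(q)
W(N) = 321/323 - 15*I*sqrt(15)/323 (W(N) = N/N + (-2 - 15*I*sqrt(15))/323 = 1 + (-2 - 15*I*sqrt(15))*(1/323) = 1 + (-2/323 - 15*I*sqrt(15)/323) = 321/323 - 15*I*sqrt(15)/323)
Y(D, o) = (333 + o)/o
W(d(16)) + Y(-16, 656) = (321/323 - 15*I*sqrt(15)/323) + (333 + 656)/656 = (321/323 - 15*I*sqrt(15)/323) + (1/656)*989 = (321/323 - 15*I*sqrt(15)/323) + 989/656 = 530023/211888 - 15*I*sqrt(15)/323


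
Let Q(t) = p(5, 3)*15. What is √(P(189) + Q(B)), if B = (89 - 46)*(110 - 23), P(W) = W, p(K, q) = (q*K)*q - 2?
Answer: √834 ≈ 28.879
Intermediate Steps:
p(K, q) = -2 + K*q² (p(K, q) = (K*q)*q - 2 = K*q² - 2 = -2 + K*q²)
B = 3741 (B = 43*87 = 3741)
Q(t) = 645 (Q(t) = (-2 + 5*3²)*15 = (-2 + 5*9)*15 = (-2 + 45)*15 = 43*15 = 645)
√(P(189) + Q(B)) = √(189 + 645) = √834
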